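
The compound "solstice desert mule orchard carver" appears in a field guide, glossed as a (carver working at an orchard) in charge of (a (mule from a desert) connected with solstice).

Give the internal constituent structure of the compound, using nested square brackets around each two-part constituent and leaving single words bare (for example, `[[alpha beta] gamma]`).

Overall it is a kind of carver (specifically "orchard carver"); the modifier is "solstice desert mule".
Inside "solstice desert mule": head "mule" (specifically "desert mule"), modifier "solstice".
Inside "desert mule": head "mule", modifier "desert".
Inside "orchard carver": head "carver", modifier "orchard".
Assembled: [[solstice [desert mule]] [orchard carver]].

[[solstice [desert mule]] [orchard carver]]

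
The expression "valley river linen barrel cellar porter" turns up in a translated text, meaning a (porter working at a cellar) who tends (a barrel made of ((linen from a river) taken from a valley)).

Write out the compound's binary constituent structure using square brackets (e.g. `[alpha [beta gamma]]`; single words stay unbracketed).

[[[valley [river linen]] barrel] [cellar porter]]

At the top level: head "porter" (specifically "cellar porter"); modifier "valley river linen barrel".
Inside "valley river linen barrel": head "barrel", modifier "valley river linen".
Inside "valley river linen": head "linen" (specifically "river linen"), modifier "valley".
Inside "river linen": head "linen", modifier "river".
Inside "cellar porter": head "porter", modifier "cellar".
So the structure is [[[valley [river linen]] barrel] [cellar porter]].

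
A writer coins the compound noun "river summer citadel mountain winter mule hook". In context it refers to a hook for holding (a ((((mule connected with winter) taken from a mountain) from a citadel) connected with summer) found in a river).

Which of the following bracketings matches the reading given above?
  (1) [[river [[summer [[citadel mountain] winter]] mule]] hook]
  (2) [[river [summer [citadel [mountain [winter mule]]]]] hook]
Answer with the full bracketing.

[[river [summer [citadel [mountain [winter mule]]]]] hook]

The paraphrase's head is the "hook" part ("hook"); its modifier is "river summer citadel mountain winter mule".
That top-level split, carried through the inner groups, gives [[river [summer [citadel [mountain [winter mule]]]]] hook].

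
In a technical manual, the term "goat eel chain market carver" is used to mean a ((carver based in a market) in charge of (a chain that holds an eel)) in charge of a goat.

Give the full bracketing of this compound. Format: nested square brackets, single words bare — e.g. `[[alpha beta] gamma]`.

[goat [[eel chain] [market carver]]]

At the top level: head "carver" (specifically "eel chain market carver"); modifier "goat".
Inside "eel chain market carver": head "carver" (specifically "market carver"), modifier "eel chain".
Inside "eel chain": head "chain", modifier "eel".
Inside "market carver": head "carver", modifier "market".
Assembled: [goat [[eel chain] [market carver]]].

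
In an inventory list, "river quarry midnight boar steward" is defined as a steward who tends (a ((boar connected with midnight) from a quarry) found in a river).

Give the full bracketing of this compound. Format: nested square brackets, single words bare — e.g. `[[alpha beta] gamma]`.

Overall it is a kind of steward; the modifier is "river quarry midnight boar".
"river quarry midnight boar" → head "boar" (specifically "quarry midnight boar"), modifier "river".
"quarry midnight boar" → head "boar" (specifically "midnight boar"), modifier "quarry".
"midnight boar" → head "boar", modifier "midnight".
So the structure is [[river [quarry [midnight boar]]] steward].

[[river [quarry [midnight boar]]] steward]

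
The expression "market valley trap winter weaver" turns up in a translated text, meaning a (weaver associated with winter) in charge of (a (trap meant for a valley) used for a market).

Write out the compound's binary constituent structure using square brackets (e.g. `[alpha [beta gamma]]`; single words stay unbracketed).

[[market [valley trap]] [winter weaver]]

Overall it is a kind of weaver (specifically "winter weaver"); the modifier is "market valley trap".
Inside "market valley trap": head "trap" (specifically "valley trap"), modifier "market".
Inside "valley trap": head "trap", modifier "valley".
Inside "winter weaver": head "weaver", modifier "winter".
So the structure is [[market [valley trap]] [winter weaver]].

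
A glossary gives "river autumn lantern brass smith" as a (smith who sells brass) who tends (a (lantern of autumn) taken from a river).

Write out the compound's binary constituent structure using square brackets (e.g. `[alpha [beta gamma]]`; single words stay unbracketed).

[[river [autumn lantern]] [brass smith]]

Whole compound: head "smith" (specifically "brass smith"), modifier "river autumn lantern".
"river autumn lantern" → head "lantern" (specifically "autumn lantern"), modifier "river".
"autumn lantern" → head "lantern", modifier "autumn".
"brass smith" → head "smith", modifier "brass".
Putting it together: [[river [autumn lantern]] [brass smith]].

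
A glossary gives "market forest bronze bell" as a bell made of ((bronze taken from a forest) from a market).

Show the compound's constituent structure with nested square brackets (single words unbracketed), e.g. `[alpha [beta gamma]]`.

Overall it is a kind of bell; the modifier is "market forest bronze".
Inside "market forest bronze": head "bronze" (specifically "forest bronze"), modifier "market".
Inside "forest bronze": head "bronze", modifier "forest".
Putting it together: [[market [forest bronze]] bell].

[[market [forest bronze]] bell]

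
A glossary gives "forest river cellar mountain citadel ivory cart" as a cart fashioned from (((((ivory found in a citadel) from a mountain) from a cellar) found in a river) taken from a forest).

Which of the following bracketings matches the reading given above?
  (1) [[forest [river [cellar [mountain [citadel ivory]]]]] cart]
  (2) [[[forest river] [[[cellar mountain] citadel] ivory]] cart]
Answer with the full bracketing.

[[forest [river [cellar [mountain [citadel ivory]]]]] cart]

The paraphrase's head is the "cart" part ("cart"); its modifier is "forest river cellar mountain citadel ivory".
That top-level split, carried through the inner groups, gives [[forest [river [cellar [mountain [citadel ivory]]]]] cart].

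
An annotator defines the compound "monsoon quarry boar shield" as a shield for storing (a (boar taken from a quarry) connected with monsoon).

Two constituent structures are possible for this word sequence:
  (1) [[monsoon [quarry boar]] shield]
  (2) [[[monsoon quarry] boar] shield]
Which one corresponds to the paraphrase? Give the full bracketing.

[[monsoon [quarry boar]] shield]

The paraphrase's head is the "shield" part ("shield"); its modifier is "monsoon quarry boar".
That top-level split, carried through the inner groups, gives [[monsoon [quarry boar]] shield].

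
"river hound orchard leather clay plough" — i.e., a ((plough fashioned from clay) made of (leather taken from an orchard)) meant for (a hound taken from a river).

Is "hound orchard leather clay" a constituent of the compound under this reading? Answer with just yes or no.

The top-level split is [river hound] [orchard leather clay plough]; the full structure is [[river hound] [[orchard leather] [clay plough]]].
"hound orchard leather clay" straddles a constituent boundary, so it is not a single unit.

no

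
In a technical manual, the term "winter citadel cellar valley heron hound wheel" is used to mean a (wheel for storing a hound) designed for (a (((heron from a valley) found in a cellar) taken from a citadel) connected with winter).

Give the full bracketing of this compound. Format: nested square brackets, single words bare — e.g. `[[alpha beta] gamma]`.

The outermost head in the paraphrase is "wheel" (specifically "hound wheel"), modified by "winter citadel cellar valley heron".
"winter citadel cellar valley heron" → head "heron" (specifically "citadel cellar valley heron"), modifier "winter".
"citadel cellar valley heron" → head "heron" (specifically "cellar valley heron"), modifier "citadel".
"cellar valley heron" → head "heron" (specifically "valley heron"), modifier "cellar".
"valley heron" → head "heron", modifier "valley".
"hound wheel" → head "wheel", modifier "hound".
Assembled: [[winter [citadel [cellar [valley heron]]]] [hound wheel]].

[[winter [citadel [cellar [valley heron]]]] [hound wheel]]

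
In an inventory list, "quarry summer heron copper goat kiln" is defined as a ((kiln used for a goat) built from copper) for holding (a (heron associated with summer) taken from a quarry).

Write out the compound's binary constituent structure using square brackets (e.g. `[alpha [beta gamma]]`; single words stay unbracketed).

At the top level: head "kiln" (specifically "copper goat kiln"); modifier "quarry summer heron".
Within "quarry summer heron", the head is "heron" (specifically "summer heron") and the modifier is "quarry".
Within "summer heron", the head is "heron" and the modifier is "summer".
Within "copper goat kiln", the head is "kiln" (specifically "goat kiln") and the modifier is "copper".
Within "goat kiln", the head is "kiln" and the modifier is "goat".
Assembled: [[quarry [summer heron]] [copper [goat kiln]]].

[[quarry [summer heron]] [copper [goat kiln]]]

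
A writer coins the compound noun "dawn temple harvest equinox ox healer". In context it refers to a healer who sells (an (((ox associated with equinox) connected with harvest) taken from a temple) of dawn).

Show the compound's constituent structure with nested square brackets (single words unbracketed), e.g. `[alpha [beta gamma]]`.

At the top level: head "healer"; modifier "dawn temple harvest equinox ox".
"dawn temple harvest equinox ox" → head "ox" (specifically "temple harvest equinox ox"), modifier "dawn".
"temple harvest equinox ox" → head "ox" (specifically "harvest equinox ox"), modifier "temple".
"harvest equinox ox" → head "ox" (specifically "equinox ox"), modifier "harvest".
"equinox ox" → head "ox", modifier "equinox".
So the structure is [[dawn [temple [harvest [equinox ox]]]] healer].

[[dawn [temple [harvest [equinox ox]]]] healer]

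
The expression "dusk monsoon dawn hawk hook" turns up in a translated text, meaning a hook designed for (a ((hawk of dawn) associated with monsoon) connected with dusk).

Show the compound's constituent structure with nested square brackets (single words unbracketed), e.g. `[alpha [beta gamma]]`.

[[dusk [monsoon [dawn hawk]]] hook]

At the top level: head "hook"; modifier "dusk monsoon dawn hawk".
"dusk monsoon dawn hawk" → head "hawk" (specifically "monsoon dawn hawk"), modifier "dusk".
"monsoon dawn hawk" → head "hawk" (specifically "dawn hawk"), modifier "monsoon".
"dawn hawk" → head "hawk", modifier "dawn".
Assembled: [[dusk [monsoon [dawn hawk]]] hook].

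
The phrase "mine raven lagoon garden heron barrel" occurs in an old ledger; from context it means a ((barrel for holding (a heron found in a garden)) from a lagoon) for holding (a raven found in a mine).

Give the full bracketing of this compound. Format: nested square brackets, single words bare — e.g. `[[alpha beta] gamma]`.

The outermost head in the paraphrase is "barrel" (specifically "lagoon garden heron barrel"), modified by "mine raven".
"mine raven" → head "raven", modifier "mine".
"lagoon garden heron barrel" → head "barrel" (specifically "garden heron barrel"), modifier "lagoon".
"garden heron barrel" → head "barrel", modifier "garden heron".
"garden heron" → head "heron", modifier "garden".
Assembled: [[mine raven] [lagoon [[garden heron] barrel]]].

[[mine raven] [lagoon [[garden heron] barrel]]]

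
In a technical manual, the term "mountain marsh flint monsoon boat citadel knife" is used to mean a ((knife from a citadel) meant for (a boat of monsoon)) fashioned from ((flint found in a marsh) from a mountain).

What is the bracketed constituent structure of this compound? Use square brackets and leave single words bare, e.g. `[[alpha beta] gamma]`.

[[mountain [marsh flint]] [[monsoon boat] [citadel knife]]]

Whole compound: head "knife" (specifically "monsoon boat citadel knife"), modifier "mountain marsh flint".
Within "mountain marsh flint", the head is "flint" (specifically "marsh flint") and the modifier is "mountain".
Within "marsh flint", the head is "flint" and the modifier is "marsh".
Within "monsoon boat citadel knife", the head is "knife" (specifically "citadel knife") and the modifier is "monsoon boat".
Within "monsoon boat", the head is "boat" and the modifier is "monsoon".
Within "citadel knife", the head is "knife" and the modifier is "citadel".
Putting it together: [[mountain [marsh flint]] [[monsoon boat] [citadel knife]]].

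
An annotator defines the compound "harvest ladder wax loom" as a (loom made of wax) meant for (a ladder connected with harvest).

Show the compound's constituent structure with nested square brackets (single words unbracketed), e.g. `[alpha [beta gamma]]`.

At the top level: head "loom" (specifically "wax loom"); modifier "harvest ladder".
"harvest ladder" → head "ladder", modifier "harvest".
"wax loom" → head "loom", modifier "wax".
So the structure is [[harvest ladder] [wax loom]].

[[harvest ladder] [wax loom]]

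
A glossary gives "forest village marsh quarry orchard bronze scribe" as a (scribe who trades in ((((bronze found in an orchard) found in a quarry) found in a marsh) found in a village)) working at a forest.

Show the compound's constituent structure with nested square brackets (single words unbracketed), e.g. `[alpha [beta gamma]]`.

Whole compound: head "scribe" (specifically "village marsh quarry orchard bronze scribe"), modifier "forest".
Inside "village marsh quarry orchard bronze scribe": head "scribe", modifier "village marsh quarry orchard bronze".
Inside "village marsh quarry orchard bronze": head "bronze" (specifically "marsh quarry orchard bronze"), modifier "village".
Inside "marsh quarry orchard bronze": head "bronze" (specifically "quarry orchard bronze"), modifier "marsh".
Inside "quarry orchard bronze": head "bronze" (specifically "orchard bronze"), modifier "quarry".
Inside "orchard bronze": head "bronze", modifier "orchard".
Putting it together: [forest [[village [marsh [quarry [orchard bronze]]]] scribe]].

[forest [[village [marsh [quarry [orchard bronze]]]] scribe]]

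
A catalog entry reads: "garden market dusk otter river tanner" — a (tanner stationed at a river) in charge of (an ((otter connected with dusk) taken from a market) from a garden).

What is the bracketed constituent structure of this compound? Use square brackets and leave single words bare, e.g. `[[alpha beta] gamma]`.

At the top level: head "tanner" (specifically "river tanner"); modifier "garden market dusk otter".
"garden market dusk otter" → head "otter" (specifically "market dusk otter"), modifier "garden".
"market dusk otter" → head "otter" (specifically "dusk otter"), modifier "market".
"dusk otter" → head "otter", modifier "dusk".
"river tanner" → head "tanner", modifier "river".
Assembled: [[garden [market [dusk otter]]] [river tanner]].

[[garden [market [dusk otter]]] [river tanner]]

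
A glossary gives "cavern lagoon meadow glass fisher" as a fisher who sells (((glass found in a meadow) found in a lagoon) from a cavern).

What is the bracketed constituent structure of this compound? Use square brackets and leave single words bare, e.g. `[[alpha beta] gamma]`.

[[cavern [lagoon [meadow glass]]] fisher]

Overall it is a kind of fisher; the modifier is "cavern lagoon meadow glass".
"cavern lagoon meadow glass" → head "glass" (specifically "lagoon meadow glass"), modifier "cavern".
"lagoon meadow glass" → head "glass" (specifically "meadow glass"), modifier "lagoon".
"meadow glass" → head "glass", modifier "meadow".
So the structure is [[cavern [lagoon [meadow glass]]] fisher].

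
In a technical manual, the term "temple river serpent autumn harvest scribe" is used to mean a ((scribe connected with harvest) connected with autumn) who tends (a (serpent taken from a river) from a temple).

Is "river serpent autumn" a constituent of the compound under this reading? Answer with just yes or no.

no

The top-level split is [temple river serpent] [autumn harvest scribe]; the full structure is [[temple [river serpent]] [autumn [harvest scribe]]].
"river serpent autumn" straddles a constituent boundary, so it is not a single unit.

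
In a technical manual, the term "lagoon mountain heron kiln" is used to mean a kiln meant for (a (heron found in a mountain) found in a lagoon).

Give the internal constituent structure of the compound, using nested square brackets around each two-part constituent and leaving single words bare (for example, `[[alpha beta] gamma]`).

[[lagoon [mountain heron]] kiln]

Overall it is a kind of kiln; the modifier is "lagoon mountain heron".
"lagoon mountain heron" → head "heron" (specifically "mountain heron"), modifier "lagoon".
"mountain heron" → head "heron", modifier "mountain".
Putting it together: [[lagoon [mountain heron]] kiln].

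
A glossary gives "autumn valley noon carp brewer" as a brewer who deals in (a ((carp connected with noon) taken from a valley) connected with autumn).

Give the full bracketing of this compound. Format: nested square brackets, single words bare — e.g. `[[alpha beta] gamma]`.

[[autumn [valley [noon carp]]] brewer]

At the top level: head "brewer"; modifier "autumn valley noon carp".
"autumn valley noon carp" → head "carp" (specifically "valley noon carp"), modifier "autumn".
"valley noon carp" → head "carp" (specifically "noon carp"), modifier "valley".
"noon carp" → head "carp", modifier "noon".
Putting it together: [[autumn [valley [noon carp]]] brewer].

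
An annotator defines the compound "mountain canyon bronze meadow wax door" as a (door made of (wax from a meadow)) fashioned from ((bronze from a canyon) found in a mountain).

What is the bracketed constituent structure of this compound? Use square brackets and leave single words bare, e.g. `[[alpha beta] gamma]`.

Overall it is a kind of door (specifically "meadow wax door"); the modifier is "mountain canyon bronze".
"mountain canyon bronze" → head "bronze" (specifically "canyon bronze"), modifier "mountain".
"canyon bronze" → head "bronze", modifier "canyon".
"meadow wax door" → head "door", modifier "meadow wax".
"meadow wax" → head "wax", modifier "meadow".
Assembled: [[mountain [canyon bronze]] [[meadow wax] door]].

[[mountain [canyon bronze]] [[meadow wax] door]]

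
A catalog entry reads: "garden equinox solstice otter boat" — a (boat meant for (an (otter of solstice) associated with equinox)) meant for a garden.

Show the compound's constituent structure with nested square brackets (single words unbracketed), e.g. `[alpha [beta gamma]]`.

Whole compound: head "boat" (specifically "equinox solstice otter boat"), modifier "garden".
"equinox solstice otter boat" → head "boat", modifier "equinox solstice otter".
"equinox solstice otter" → head "otter" (specifically "solstice otter"), modifier "equinox".
"solstice otter" → head "otter", modifier "solstice".
Putting it together: [garden [[equinox [solstice otter]] boat]].

[garden [[equinox [solstice otter]] boat]]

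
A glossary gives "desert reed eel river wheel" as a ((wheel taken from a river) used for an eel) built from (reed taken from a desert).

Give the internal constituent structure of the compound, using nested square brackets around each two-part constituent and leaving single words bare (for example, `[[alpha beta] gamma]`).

Overall it is a kind of wheel (specifically "eel river wheel"); the modifier is "desert reed".
"desert reed" → head "reed", modifier "desert".
"eel river wheel" → head "wheel" (specifically "river wheel"), modifier "eel".
"river wheel" → head "wheel", modifier "river".
So the structure is [[desert reed] [eel [river wheel]]].

[[desert reed] [eel [river wheel]]]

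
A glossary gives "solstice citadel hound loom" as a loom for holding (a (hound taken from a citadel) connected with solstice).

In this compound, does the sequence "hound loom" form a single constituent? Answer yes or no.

The top-level split is [solstice citadel hound] [loom]; the full structure is [[solstice [citadel hound]] loom].
"hound loom" straddles a constituent boundary, so it is not a single unit.

no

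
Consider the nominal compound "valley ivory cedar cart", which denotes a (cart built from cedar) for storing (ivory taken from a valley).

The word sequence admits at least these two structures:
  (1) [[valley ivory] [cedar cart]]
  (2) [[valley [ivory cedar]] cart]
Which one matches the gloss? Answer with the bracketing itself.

[[valley ivory] [cedar cart]]

The paraphrase's head is the "cart" part ("cedar cart"); its modifier is "valley ivory".
That top-level split, carried through the inner groups, gives [[valley ivory] [cedar cart]].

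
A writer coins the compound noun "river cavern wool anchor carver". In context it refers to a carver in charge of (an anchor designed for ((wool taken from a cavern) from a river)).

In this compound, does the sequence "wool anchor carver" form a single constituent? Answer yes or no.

no

The top-level split is [river cavern wool anchor] [carver]; the full structure is [[[river [cavern wool]] anchor] carver].
"wool anchor carver" straddles a constituent boundary, so it is not a single unit.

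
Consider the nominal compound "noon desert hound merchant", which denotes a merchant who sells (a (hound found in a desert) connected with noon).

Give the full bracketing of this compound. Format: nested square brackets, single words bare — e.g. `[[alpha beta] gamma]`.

Whole compound: head "merchant", modifier "noon desert hound".
Inside "noon desert hound": head "hound" (specifically "desert hound"), modifier "noon".
Inside "desert hound": head "hound", modifier "desert".
So the structure is [[noon [desert hound]] merchant].

[[noon [desert hound]] merchant]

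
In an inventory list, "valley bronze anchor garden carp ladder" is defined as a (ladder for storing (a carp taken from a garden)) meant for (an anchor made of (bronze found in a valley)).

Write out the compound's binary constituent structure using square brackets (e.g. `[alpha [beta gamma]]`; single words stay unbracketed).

[[[valley bronze] anchor] [[garden carp] ladder]]

Overall it is a kind of ladder (specifically "garden carp ladder"); the modifier is "valley bronze anchor".
Within "valley bronze anchor", the head is "anchor" and the modifier is "valley bronze".
Within "valley bronze", the head is "bronze" and the modifier is "valley".
Within "garden carp ladder", the head is "ladder" and the modifier is "garden carp".
Within "garden carp", the head is "carp" and the modifier is "garden".
Assembled: [[[valley bronze] anchor] [[garden carp] ladder]].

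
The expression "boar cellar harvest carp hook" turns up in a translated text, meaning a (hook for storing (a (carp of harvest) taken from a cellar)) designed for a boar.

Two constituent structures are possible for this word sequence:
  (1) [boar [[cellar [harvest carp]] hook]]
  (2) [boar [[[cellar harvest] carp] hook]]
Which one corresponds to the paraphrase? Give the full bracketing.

The paraphrase's head is the "hook" part ("cellar harvest carp hook"); its modifier is "boar".
That top-level split, carried through the inner groups, gives [boar [[cellar [harvest carp]] hook]].

[boar [[cellar [harvest carp]] hook]]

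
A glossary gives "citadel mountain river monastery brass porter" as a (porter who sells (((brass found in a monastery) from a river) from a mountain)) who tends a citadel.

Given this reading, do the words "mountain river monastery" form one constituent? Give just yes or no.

The top-level split is [citadel] [mountain river monastery brass porter]; the full structure is [citadel [[mountain [river [monastery brass]]] porter]].
"mountain river monastery" straddles a constituent boundary, so it is not a single unit.

no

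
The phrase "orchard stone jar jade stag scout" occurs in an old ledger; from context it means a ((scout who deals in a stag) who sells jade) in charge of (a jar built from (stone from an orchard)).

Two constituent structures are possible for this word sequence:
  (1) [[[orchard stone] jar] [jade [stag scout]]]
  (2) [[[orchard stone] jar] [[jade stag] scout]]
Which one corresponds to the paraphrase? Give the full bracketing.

[[[orchard stone] jar] [jade [stag scout]]]

The paraphrase's head is the "scout" part ("jade stag scout"); its modifier is "orchard stone jar".
That top-level split, carried through the inner groups, gives [[[orchard stone] jar] [jade [stag scout]]].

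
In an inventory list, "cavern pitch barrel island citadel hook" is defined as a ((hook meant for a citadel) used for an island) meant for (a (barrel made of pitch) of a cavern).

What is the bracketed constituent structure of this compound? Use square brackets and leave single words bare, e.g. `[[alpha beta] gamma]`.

[[cavern [pitch barrel]] [island [citadel hook]]]

At the top level: head "hook" (specifically "island citadel hook"); modifier "cavern pitch barrel".
"cavern pitch barrel" → head "barrel" (specifically "pitch barrel"), modifier "cavern".
"pitch barrel" → head "barrel", modifier "pitch".
"island citadel hook" → head "hook" (specifically "citadel hook"), modifier "island".
"citadel hook" → head "hook", modifier "citadel".
Putting it together: [[cavern [pitch barrel]] [island [citadel hook]]].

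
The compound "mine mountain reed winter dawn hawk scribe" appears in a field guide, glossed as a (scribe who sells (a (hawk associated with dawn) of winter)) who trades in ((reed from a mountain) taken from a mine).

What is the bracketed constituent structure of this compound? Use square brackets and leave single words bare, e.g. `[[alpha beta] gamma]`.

At the top level: head "scribe" (specifically "winter dawn hawk scribe"); modifier "mine mountain reed".
"mine mountain reed" → head "reed" (specifically "mountain reed"), modifier "mine".
"mountain reed" → head "reed", modifier "mountain".
"winter dawn hawk scribe" → head "scribe", modifier "winter dawn hawk".
"winter dawn hawk" → head "hawk" (specifically "dawn hawk"), modifier "winter".
"dawn hawk" → head "hawk", modifier "dawn".
Assembled: [[mine [mountain reed]] [[winter [dawn hawk]] scribe]].

[[mine [mountain reed]] [[winter [dawn hawk]] scribe]]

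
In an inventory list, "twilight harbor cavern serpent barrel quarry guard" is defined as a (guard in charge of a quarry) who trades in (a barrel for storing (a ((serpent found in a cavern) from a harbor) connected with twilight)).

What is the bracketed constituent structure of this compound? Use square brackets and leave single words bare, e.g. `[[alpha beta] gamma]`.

Whole compound: head "guard" (specifically "quarry guard"), modifier "twilight harbor cavern serpent barrel".
Inside "twilight harbor cavern serpent barrel": head "barrel", modifier "twilight harbor cavern serpent".
Inside "twilight harbor cavern serpent": head "serpent" (specifically "harbor cavern serpent"), modifier "twilight".
Inside "harbor cavern serpent": head "serpent" (specifically "cavern serpent"), modifier "harbor".
Inside "cavern serpent": head "serpent", modifier "cavern".
Inside "quarry guard": head "guard", modifier "quarry".
So the structure is [[[twilight [harbor [cavern serpent]]] barrel] [quarry guard]].

[[[twilight [harbor [cavern serpent]]] barrel] [quarry guard]]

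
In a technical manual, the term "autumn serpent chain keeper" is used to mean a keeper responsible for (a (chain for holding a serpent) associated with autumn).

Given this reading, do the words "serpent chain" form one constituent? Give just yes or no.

yes

The paraphrase groups the words so that "serpent chain" is one unit: it corresponds to a single parenthesized sub-phrase.
The full structure is [[autumn [serpent chain]] keeper], in which [serpent chain] is a constituent.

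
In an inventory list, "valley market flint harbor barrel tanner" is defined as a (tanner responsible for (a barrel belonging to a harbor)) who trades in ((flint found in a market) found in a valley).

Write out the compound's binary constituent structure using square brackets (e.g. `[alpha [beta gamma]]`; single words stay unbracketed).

[[valley [market flint]] [[harbor barrel] tanner]]

At the top level: head "tanner" (specifically "harbor barrel tanner"); modifier "valley market flint".
Inside "valley market flint": head "flint" (specifically "market flint"), modifier "valley".
Inside "market flint": head "flint", modifier "market".
Inside "harbor barrel tanner": head "tanner", modifier "harbor barrel".
Inside "harbor barrel": head "barrel", modifier "harbor".
So the structure is [[valley [market flint]] [[harbor barrel] tanner]].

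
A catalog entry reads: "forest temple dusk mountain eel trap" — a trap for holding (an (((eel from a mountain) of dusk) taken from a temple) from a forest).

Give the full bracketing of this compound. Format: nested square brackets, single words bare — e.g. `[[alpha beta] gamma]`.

Whole compound: head "trap", modifier "forest temple dusk mountain eel".
Inside "forest temple dusk mountain eel": head "eel" (specifically "temple dusk mountain eel"), modifier "forest".
Inside "temple dusk mountain eel": head "eel" (specifically "dusk mountain eel"), modifier "temple".
Inside "dusk mountain eel": head "eel" (specifically "mountain eel"), modifier "dusk".
Inside "mountain eel": head "eel", modifier "mountain".
Assembled: [[forest [temple [dusk [mountain eel]]]] trap].

[[forest [temple [dusk [mountain eel]]]] trap]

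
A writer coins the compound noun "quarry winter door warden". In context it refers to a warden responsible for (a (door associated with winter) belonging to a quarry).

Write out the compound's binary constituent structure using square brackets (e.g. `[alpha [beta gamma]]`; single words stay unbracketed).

[[quarry [winter door]] warden]

Whole compound: head "warden", modifier "quarry winter door".
Inside "quarry winter door": head "door" (specifically "winter door"), modifier "quarry".
Inside "winter door": head "door", modifier "winter".
Putting it together: [[quarry [winter door]] warden].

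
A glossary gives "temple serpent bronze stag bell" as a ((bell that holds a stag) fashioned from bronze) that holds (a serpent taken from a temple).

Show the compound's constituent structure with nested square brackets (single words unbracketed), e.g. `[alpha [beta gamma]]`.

Overall it is a kind of bell (specifically "bronze stag bell"); the modifier is "temple serpent".
Inside "temple serpent": head "serpent", modifier "temple".
Inside "bronze stag bell": head "bell" (specifically "stag bell"), modifier "bronze".
Inside "stag bell": head "bell", modifier "stag".
Putting it together: [[temple serpent] [bronze [stag bell]]].

[[temple serpent] [bronze [stag bell]]]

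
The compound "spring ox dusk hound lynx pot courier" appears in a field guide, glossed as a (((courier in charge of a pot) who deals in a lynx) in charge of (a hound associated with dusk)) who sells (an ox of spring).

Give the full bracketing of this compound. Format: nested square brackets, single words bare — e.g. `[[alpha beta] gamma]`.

[[spring ox] [[dusk hound] [lynx [pot courier]]]]

Whole compound: head "courier" (specifically "dusk hound lynx pot courier"), modifier "spring ox".
Within "spring ox", the head is "ox" and the modifier is "spring".
Within "dusk hound lynx pot courier", the head is "courier" (specifically "lynx pot courier") and the modifier is "dusk hound".
Within "dusk hound", the head is "hound" and the modifier is "dusk".
Within "lynx pot courier", the head is "courier" (specifically "pot courier") and the modifier is "lynx".
Within "pot courier", the head is "courier" and the modifier is "pot".
So the structure is [[spring ox] [[dusk hound] [lynx [pot courier]]]].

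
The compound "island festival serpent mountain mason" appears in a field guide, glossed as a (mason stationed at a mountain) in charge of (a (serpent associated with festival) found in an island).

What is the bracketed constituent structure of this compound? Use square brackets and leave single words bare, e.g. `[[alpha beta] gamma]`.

[[island [festival serpent]] [mountain mason]]

Overall it is a kind of mason (specifically "mountain mason"); the modifier is "island festival serpent".
Inside "island festival serpent": head "serpent" (specifically "festival serpent"), modifier "island".
Inside "festival serpent": head "serpent", modifier "festival".
Inside "mountain mason": head "mason", modifier "mountain".
Putting it together: [[island [festival serpent]] [mountain mason]].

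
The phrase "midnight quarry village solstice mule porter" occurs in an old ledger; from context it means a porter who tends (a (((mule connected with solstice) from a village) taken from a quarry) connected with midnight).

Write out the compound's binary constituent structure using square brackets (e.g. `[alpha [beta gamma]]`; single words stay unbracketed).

At the top level: head "porter"; modifier "midnight quarry village solstice mule".
Within "midnight quarry village solstice mule", the head is "mule" (specifically "quarry village solstice mule") and the modifier is "midnight".
Within "quarry village solstice mule", the head is "mule" (specifically "village solstice mule") and the modifier is "quarry".
Within "village solstice mule", the head is "mule" (specifically "solstice mule") and the modifier is "village".
Within "solstice mule", the head is "mule" and the modifier is "solstice".
Assembled: [[midnight [quarry [village [solstice mule]]]] porter].

[[midnight [quarry [village [solstice mule]]]] porter]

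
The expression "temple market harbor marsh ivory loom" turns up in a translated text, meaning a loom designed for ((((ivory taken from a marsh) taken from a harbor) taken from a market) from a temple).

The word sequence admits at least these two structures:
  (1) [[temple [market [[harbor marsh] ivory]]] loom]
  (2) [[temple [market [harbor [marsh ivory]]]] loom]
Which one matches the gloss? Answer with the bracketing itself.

[[temple [market [harbor [marsh ivory]]]] loom]

The paraphrase's head is the "loom" part ("loom"); its modifier is "temple market harbor marsh ivory".
That top-level split, carried through the inner groups, gives [[temple [market [harbor [marsh ivory]]]] loom].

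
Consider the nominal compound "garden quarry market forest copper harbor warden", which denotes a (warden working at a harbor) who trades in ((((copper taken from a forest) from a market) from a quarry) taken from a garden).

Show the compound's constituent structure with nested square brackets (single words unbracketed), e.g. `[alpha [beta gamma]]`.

Whole compound: head "warden" (specifically "harbor warden"), modifier "garden quarry market forest copper".
Inside "garden quarry market forest copper": head "copper" (specifically "quarry market forest copper"), modifier "garden".
Inside "quarry market forest copper": head "copper" (specifically "market forest copper"), modifier "quarry".
Inside "market forest copper": head "copper" (specifically "forest copper"), modifier "market".
Inside "forest copper": head "copper", modifier "forest".
Inside "harbor warden": head "warden", modifier "harbor".
Assembled: [[garden [quarry [market [forest copper]]]] [harbor warden]].

[[garden [quarry [market [forest copper]]]] [harbor warden]]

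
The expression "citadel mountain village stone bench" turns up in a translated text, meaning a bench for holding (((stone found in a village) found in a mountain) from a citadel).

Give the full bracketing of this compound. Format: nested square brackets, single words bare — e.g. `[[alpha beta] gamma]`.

The outermost head in the paraphrase is "bench", modified by "citadel mountain village stone".
"citadel mountain village stone" → head "stone" (specifically "mountain village stone"), modifier "citadel".
"mountain village stone" → head "stone" (specifically "village stone"), modifier "mountain".
"village stone" → head "stone", modifier "village".
Putting it together: [[citadel [mountain [village stone]]] bench].

[[citadel [mountain [village stone]]] bench]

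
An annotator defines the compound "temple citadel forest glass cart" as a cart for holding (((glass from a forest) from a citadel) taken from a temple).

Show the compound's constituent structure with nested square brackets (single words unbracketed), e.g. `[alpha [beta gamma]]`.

[[temple [citadel [forest glass]]] cart]

The outermost head in the paraphrase is "cart", modified by "temple citadel forest glass".
"temple citadel forest glass" → head "glass" (specifically "citadel forest glass"), modifier "temple".
"citadel forest glass" → head "glass" (specifically "forest glass"), modifier "citadel".
"forest glass" → head "glass", modifier "forest".
Assembled: [[temple [citadel [forest glass]]] cart].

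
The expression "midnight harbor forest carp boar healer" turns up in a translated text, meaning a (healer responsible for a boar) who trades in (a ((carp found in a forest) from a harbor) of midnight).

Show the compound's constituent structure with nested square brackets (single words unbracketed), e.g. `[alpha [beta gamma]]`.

At the top level: head "healer" (specifically "boar healer"); modifier "midnight harbor forest carp".
"midnight harbor forest carp" → head "carp" (specifically "harbor forest carp"), modifier "midnight".
"harbor forest carp" → head "carp" (specifically "forest carp"), modifier "harbor".
"forest carp" → head "carp", modifier "forest".
"boar healer" → head "healer", modifier "boar".
Putting it together: [[midnight [harbor [forest carp]]] [boar healer]].

[[midnight [harbor [forest carp]]] [boar healer]]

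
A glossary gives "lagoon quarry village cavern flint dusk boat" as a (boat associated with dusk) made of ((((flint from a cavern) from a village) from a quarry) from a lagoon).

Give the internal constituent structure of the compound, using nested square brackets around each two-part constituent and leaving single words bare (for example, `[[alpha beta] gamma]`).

Whole compound: head "boat" (specifically "dusk boat"), modifier "lagoon quarry village cavern flint".
"lagoon quarry village cavern flint" → head "flint" (specifically "quarry village cavern flint"), modifier "lagoon".
"quarry village cavern flint" → head "flint" (specifically "village cavern flint"), modifier "quarry".
"village cavern flint" → head "flint" (specifically "cavern flint"), modifier "village".
"cavern flint" → head "flint", modifier "cavern".
"dusk boat" → head "boat", modifier "dusk".
So the structure is [[lagoon [quarry [village [cavern flint]]]] [dusk boat]].

[[lagoon [quarry [village [cavern flint]]]] [dusk boat]]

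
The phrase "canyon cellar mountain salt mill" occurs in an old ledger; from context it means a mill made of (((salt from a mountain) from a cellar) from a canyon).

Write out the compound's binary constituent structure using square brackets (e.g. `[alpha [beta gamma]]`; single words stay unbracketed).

[[canyon [cellar [mountain salt]]] mill]

Overall it is a kind of mill; the modifier is "canyon cellar mountain salt".
Inside "canyon cellar mountain salt": head "salt" (specifically "cellar mountain salt"), modifier "canyon".
Inside "cellar mountain salt": head "salt" (specifically "mountain salt"), modifier "cellar".
Inside "mountain salt": head "salt", modifier "mountain".
Putting it together: [[canyon [cellar [mountain salt]]] mill].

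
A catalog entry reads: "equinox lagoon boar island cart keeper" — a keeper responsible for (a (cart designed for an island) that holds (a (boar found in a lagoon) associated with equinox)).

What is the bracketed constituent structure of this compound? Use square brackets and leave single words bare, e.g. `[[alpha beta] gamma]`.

[[[equinox [lagoon boar]] [island cart]] keeper]

Overall it is a kind of keeper; the modifier is "equinox lagoon boar island cart".
"equinox lagoon boar island cart" → head "cart" (specifically "island cart"), modifier "equinox lagoon boar".
"equinox lagoon boar" → head "boar" (specifically "lagoon boar"), modifier "equinox".
"lagoon boar" → head "boar", modifier "lagoon".
"island cart" → head "cart", modifier "island".
Putting it together: [[[equinox [lagoon boar]] [island cart]] keeper].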